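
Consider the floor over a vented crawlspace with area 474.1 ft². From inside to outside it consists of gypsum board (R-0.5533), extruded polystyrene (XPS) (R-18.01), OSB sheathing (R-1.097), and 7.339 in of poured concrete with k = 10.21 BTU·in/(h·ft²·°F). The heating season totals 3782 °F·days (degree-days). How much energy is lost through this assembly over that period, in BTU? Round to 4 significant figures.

7.339/10.21 = 0.71881
R_total = 0.5533 + 18.01 + 1.097 + 0.71881 = 20.379 ft²·°F·h/BTU
E = A × HDD × 24 / R = 474.1 × 3782 × 24 / 20.379 = 2111600 BTU

2112000 BTU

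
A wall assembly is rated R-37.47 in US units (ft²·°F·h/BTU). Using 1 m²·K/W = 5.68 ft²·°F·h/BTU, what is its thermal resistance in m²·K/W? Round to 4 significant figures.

6.597 m²·K/W

R_SI = 37.47/5.68 = 6.5968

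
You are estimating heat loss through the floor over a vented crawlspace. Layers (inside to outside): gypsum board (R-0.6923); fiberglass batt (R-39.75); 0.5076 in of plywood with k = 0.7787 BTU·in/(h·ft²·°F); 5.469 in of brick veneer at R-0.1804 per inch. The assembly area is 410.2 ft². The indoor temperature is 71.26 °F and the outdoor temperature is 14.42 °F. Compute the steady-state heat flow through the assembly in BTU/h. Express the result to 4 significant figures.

554.1 BTU/h

0.5076/0.7787 = 0.65186
5.469 × 0.1804 = 0.98661
R_total = 0.6923 + 39.75 + 0.65186 + 0.98661 = 42.081 ft²·°F·h/BTU
Q = A·ΔT/R = 410.2 × (71.26 − 14.42) / 42.081 = 554.07 BTU/h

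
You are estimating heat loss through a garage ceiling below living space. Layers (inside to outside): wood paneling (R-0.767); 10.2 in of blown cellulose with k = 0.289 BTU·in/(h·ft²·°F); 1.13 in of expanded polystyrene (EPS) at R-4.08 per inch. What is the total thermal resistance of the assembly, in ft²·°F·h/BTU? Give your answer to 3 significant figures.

10.2/0.289 = 35.29
1.13 × 4.08 = 4.61
R_total = 0.767 + 35.29 + 4.61 = 40.67 ft²·°F·h/BTU

40.7 ft²·°F·h/BTU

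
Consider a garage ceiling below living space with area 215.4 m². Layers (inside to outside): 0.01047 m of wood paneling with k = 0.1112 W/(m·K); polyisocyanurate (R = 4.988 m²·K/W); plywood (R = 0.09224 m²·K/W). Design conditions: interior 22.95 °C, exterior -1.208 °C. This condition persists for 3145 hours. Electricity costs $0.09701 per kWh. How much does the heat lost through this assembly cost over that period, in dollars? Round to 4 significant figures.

306.8 dollars

0.01047/0.1112 = 0.094155
R_total = 0.094155 + 4.988 + 0.09224 = 5.1744 m²·K/W
Q = 215.4 × (22.95 − (-1.208)) / 5.1744 = 1005.7 W
E = 1005.7 W × 3145 h / 1000 = 3162.8 kWh
Cost = 3162.8 × 0.09701 = $306.82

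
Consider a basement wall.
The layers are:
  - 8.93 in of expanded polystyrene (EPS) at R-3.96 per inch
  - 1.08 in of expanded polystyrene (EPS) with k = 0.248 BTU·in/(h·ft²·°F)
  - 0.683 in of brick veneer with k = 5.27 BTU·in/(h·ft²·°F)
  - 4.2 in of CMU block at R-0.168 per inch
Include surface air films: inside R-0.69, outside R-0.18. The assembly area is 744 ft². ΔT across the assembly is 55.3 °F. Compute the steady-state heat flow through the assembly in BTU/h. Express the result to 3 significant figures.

8.93 × 3.96 = 35.36
1.08/0.248 = 4.355
0.683/5.27 = 0.1296
4.2 × 0.168 = 0.7056
R_total = 0.69 + 35.36 + 4.355 + 0.1296 + 0.7056 + 0.18 = 41.42 ft²·°F·h/BTU
Q = A·ΔT/R = 744 × 55.3 / 41.42 = 993.2 BTU/h

993 BTU/h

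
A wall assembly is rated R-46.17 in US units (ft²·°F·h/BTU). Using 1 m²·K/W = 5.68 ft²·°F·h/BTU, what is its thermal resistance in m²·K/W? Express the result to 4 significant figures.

R_SI = 46.17/5.68 = 8.1285

8.129 m²·K/W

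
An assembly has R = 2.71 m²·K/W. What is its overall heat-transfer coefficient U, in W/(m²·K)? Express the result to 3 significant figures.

U = 1/R = 1/2.71 = 0.369

0.369 W/(m²·K)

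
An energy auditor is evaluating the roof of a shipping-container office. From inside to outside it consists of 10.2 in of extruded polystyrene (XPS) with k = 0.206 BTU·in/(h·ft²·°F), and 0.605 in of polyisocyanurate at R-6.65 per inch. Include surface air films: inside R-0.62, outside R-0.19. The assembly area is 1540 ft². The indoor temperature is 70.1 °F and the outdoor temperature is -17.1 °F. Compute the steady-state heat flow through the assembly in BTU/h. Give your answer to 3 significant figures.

10.2/0.206 = 49.51
0.605 × 6.65 = 4.023
R_total = 0.62 + 49.51 + 4.023 + 0.19 = 54.35 ft²·°F·h/BTU
Q = A·ΔT/R = 1540 × (70.1 − (-17.1)) / 54.35 = 2471 BTU/h

2470 BTU/h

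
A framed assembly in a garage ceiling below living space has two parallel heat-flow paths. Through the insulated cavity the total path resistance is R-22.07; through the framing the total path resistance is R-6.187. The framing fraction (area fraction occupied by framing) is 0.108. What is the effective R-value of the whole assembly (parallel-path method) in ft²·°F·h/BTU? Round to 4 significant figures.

17.28 ft²·°F·h/BTU

U_eff = 0.892/22.07 + 0.108/6.187 = 0.040417 + 0.017456 = 0.057873
R_eff = 1/U_eff = 17.279 ft²·°F·h/BTU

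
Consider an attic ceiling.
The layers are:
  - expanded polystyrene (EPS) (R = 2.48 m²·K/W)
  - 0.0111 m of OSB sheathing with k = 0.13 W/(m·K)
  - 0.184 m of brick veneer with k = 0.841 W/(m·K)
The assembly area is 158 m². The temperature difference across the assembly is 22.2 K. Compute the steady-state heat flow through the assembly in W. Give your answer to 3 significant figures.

1260 W

0.0111/0.13 = 0.08538
0.184/0.841 = 0.2188
R_total = 2.48 + 0.08538 + 0.2188 = 2.784 m²·K/W
Q = A·ΔT/R = 158 × 22.2 / 2.784 = 1260 W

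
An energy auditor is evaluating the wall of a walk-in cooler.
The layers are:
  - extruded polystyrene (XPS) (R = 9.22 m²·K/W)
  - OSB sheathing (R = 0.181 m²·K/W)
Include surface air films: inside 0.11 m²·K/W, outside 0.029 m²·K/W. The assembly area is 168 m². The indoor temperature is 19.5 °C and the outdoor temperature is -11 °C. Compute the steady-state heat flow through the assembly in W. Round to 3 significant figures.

537 W

R_total = 0.11 + 9.22 + 0.181 + 0.029 = 9.54 m²·K/W
Q = A·ΔT/R = 168 × (19.5 − (-11)) / 9.54 = 537.1 W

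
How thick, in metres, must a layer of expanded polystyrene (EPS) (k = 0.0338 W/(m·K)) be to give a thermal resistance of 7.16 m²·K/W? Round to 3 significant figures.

0.242 m

L = R·k = 7.16 × 0.0338 = 0.242 m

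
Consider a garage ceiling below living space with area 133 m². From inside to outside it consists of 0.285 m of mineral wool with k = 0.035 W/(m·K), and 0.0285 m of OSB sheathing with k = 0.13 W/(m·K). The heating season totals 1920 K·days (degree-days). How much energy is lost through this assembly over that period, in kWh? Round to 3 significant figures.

0.285/0.035 = 8.143
0.0285/0.13 = 0.2192
R_total = 8.143 + 0.2192 = 8.362 m²·K/W
E = A × HDD × 24 / R / 1000 = 133 × 1920 × 24 / 8.362 / 1000 = 732.9 kWh

733 kWh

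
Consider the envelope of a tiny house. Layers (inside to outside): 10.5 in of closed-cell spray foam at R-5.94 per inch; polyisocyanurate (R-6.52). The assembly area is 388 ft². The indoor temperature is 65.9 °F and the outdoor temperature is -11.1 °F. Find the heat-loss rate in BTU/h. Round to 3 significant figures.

434 BTU/h

10.5 × 5.94 = 62.37
R_total = 62.37 + 6.52 = 68.89 ft²·°F·h/BTU
Q = A·ΔT/R = 388 × (65.9 − (-11.1)) / 68.89 = 433.7 BTU/h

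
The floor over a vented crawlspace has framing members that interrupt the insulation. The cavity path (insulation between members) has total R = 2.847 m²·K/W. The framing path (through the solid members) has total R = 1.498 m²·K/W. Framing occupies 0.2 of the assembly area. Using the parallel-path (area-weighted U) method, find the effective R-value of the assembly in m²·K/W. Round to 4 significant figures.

2.412 m²·K/W

U_eff = 0.8/2.847 + 0.2/1.498 = 0.281 + 0.13351 = 0.41451
R_eff = 1/U_eff = 2.4125 m²·K/W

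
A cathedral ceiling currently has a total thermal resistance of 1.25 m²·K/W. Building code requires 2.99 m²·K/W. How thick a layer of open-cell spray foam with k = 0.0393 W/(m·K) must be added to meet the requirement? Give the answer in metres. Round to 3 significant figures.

ΔR = 2.99 − 1.25 = 1.74 m²·K/W
L = ΔR × k = 1.74 × 0.0393 = 0.06838 m

0.0684 m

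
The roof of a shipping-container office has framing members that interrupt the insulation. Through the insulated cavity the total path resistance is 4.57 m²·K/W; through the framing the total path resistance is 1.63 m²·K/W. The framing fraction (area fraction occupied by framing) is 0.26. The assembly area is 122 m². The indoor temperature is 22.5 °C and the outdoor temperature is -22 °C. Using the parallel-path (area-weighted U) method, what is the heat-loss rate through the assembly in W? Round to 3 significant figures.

1750 W

U_eff = 0.74/4.57 + 0.26/1.63 = 0.1619 + 0.1595 = 0.3214
R_eff = 1/U_eff = 3.111 m²·K/W
Q = 122 × (22.5 − (-22)) / 3.111 = 1745 W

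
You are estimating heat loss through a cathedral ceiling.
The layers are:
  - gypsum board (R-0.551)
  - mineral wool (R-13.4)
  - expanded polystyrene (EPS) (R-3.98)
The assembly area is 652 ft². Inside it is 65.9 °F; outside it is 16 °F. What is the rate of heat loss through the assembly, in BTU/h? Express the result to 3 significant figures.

1810 BTU/h

R_total = 0.551 + 13.4 + 3.98 = 17.93 ft²·°F·h/BTU
Q = A·ΔT/R = 652 × (65.9 − 16) / 17.93 = 1814 BTU/h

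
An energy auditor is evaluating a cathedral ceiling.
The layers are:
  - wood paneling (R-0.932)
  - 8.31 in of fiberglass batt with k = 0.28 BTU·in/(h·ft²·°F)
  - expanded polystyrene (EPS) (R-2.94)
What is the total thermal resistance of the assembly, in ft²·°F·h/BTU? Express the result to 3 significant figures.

33.6 ft²·°F·h/BTU

8.31/0.28 = 29.68
R_total = 0.932 + 29.68 + 2.94 = 33.55 ft²·°F·h/BTU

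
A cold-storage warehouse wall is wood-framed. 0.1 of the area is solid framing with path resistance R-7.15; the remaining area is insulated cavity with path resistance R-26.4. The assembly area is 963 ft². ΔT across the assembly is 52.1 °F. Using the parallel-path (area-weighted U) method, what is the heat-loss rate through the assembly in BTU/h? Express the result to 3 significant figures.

2410 BTU/h

U_eff = 0.9/26.4 + 0.1/7.15 = 0.03409 + 0.01399 = 0.04808
R_eff = 1/U_eff = 20.8 ft²·°F·h/BTU
Q = 963 × 52.1 / 20.8 = 2412 BTU/h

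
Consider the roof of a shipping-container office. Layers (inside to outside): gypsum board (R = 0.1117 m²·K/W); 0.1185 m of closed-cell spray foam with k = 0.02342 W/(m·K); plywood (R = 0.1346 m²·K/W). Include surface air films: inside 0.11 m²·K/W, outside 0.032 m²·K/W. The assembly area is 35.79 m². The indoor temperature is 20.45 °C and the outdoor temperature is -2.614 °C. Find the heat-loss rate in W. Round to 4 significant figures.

151.5 W

0.1185/0.02342 = 5.0598
R_total = 0.11 + 0.1117 + 5.0598 + 0.1346 + 0.032 = 5.4481 m²·K/W
Q = A·ΔT/R = 35.79 × (20.45 − (-2.614)) / 5.4481 = 151.51 W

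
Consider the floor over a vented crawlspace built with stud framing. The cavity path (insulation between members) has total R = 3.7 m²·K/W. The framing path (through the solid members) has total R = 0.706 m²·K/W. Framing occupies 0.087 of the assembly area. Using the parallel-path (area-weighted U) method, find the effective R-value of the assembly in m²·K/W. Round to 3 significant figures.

2.70 m²·K/W

U_eff = 0.913/3.7 + 0.087/0.706 = 0.2468 + 0.1232 = 0.37
R_eff = 1/U_eff = 2.703 m²·K/W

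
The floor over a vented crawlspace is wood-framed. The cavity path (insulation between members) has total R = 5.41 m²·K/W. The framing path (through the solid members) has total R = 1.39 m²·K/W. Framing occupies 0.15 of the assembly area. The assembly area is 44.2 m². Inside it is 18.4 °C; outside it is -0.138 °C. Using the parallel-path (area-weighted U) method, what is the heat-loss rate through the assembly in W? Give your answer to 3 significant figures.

U_eff = 0.85/5.41 + 0.15/1.39 = 0.1571 + 0.1079 = 0.265
R_eff = 1/U_eff = 3.773 m²·K/W
Q = 44.2 × (18.4 − (-0.138)) / 3.773 = 217.2 W

217 W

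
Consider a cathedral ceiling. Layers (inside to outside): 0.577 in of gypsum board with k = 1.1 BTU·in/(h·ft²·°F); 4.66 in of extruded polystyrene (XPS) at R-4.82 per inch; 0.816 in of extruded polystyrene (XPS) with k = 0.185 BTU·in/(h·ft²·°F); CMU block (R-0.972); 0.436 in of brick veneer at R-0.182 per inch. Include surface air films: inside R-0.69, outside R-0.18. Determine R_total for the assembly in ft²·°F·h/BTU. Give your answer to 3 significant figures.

29.3 ft²·°F·h/BTU

0.577/1.1 = 0.5245
4.66 × 4.82 = 22.46
0.816/0.185 = 4.411
0.436 × 0.182 = 0.07935
R_total = 0.69 + 0.5245 + 22.46 + 4.411 + 0.972 + 0.07935 + 0.18 = 29.32 ft²·°F·h/BTU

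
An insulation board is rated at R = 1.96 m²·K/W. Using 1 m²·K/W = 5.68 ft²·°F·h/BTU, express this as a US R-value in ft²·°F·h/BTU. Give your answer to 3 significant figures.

11.1 ft²·°F·h/BTU

R_US = 1.96 × 5.68 = 11.13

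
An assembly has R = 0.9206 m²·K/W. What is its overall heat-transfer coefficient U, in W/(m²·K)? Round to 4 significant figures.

U = 1/R = 1/0.9206 = 1.0862

1.086 W/(m²·K)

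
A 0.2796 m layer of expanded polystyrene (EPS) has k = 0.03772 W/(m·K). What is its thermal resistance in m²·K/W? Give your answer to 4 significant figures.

7.413 m²·K/W

R = L/k = 0.2796/0.03772 = 7.4125 m²·K/W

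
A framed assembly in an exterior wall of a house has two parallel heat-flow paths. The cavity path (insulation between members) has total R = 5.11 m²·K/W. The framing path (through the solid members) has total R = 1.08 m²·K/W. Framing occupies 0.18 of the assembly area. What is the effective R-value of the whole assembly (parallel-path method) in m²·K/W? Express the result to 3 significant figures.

3.06 m²·K/W

U_eff = 0.82/5.11 + 0.18/1.08 = 0.1605 + 0.1667 = 0.3271
R_eff = 1/U_eff = 3.057 m²·K/W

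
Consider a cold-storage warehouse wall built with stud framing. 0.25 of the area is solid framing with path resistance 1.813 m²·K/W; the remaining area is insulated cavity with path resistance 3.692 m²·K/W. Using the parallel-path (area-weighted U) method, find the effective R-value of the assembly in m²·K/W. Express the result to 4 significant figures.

2.932 m²·K/W

U_eff = 0.75/3.692 + 0.25/1.813 = 0.20314 + 0.13789 = 0.34103
R_eff = 1/U_eff = 2.9323 m²·K/W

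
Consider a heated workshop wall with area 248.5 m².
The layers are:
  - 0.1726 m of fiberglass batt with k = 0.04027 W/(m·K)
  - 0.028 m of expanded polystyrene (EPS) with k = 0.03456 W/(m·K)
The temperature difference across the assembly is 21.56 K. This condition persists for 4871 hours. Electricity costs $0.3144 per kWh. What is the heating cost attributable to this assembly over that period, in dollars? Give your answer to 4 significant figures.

0.1726/0.04027 = 4.2861
0.028/0.03456 = 0.81019
R_total = 4.2861 + 0.81019 = 5.0963 m²·K/W
Q = 248.5 × 21.56 / 5.0963 = 1051.3 W
E = 1051.3 W × 4871 h / 1000 = 5120.9 kWh
Cost = 5120.9 × 0.3144 = $1610

1610 dollars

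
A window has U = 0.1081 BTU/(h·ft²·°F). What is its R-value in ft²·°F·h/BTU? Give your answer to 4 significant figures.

R = 1/U = 1/0.1081 = 9.2507

9.251 ft²·°F·h/BTU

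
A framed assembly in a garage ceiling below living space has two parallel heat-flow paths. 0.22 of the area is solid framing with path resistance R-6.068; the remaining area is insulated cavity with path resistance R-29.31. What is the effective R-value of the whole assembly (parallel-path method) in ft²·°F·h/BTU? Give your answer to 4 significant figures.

15.91 ft²·°F·h/BTU

U_eff = 0.78/29.31 + 0.22/6.068 = 0.026612 + 0.036256 = 0.062868
R_eff = 1/U_eff = 15.906 ft²·°F·h/BTU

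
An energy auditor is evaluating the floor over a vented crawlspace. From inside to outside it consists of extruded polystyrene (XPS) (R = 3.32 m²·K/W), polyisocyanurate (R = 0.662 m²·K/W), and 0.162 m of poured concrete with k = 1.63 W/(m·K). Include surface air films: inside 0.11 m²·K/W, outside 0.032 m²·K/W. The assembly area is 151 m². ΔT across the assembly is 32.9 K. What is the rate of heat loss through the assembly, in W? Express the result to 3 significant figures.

0.162/1.63 = 0.09939
R_total = 0.11 + 3.32 + 0.662 + 0.09939 + 0.032 = 4.223 m²·K/W
Q = A·ΔT/R = 151 × 32.9 / 4.223 = 1176 W

1180 W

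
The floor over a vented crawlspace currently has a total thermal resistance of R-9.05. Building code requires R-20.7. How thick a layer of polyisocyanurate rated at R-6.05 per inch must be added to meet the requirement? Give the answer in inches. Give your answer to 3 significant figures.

1.93 in

ΔR = 20.7 − 9.05 = 11.65 ft²·°F·h/BTU
L = ΔR / (R/in) = 11.65/6.05 = 1.926 in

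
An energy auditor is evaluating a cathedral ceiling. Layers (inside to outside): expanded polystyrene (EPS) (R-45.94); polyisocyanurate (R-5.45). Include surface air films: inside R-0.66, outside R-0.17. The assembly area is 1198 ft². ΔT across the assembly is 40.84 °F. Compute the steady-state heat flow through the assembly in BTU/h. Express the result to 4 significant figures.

936.9 BTU/h

R_total = 0.66 + 45.94 + 5.45 + 0.17 = 52.22 ft²·°F·h/BTU
Q = A·ΔT/R = 1198 × 40.84 / 52.22 = 936.93 BTU/h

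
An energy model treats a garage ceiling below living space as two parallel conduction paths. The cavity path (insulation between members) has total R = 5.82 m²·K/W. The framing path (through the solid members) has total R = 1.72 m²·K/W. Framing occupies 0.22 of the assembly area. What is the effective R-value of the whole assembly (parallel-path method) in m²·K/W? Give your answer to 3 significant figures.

3.82 m²·K/W

U_eff = 0.78/5.82 + 0.22/1.72 = 0.134 + 0.1279 = 0.2619
R_eff = 1/U_eff = 3.818 m²·K/W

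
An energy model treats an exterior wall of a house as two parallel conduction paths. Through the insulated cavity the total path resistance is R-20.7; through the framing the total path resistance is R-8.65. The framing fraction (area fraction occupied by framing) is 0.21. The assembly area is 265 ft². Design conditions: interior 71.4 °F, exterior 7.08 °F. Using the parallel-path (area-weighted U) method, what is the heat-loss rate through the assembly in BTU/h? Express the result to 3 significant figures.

1060 BTU/h

U_eff = 0.79/20.7 + 0.21/8.65 = 0.03816 + 0.02428 = 0.06244
R_eff = 1/U_eff = 16.01 ft²·°F·h/BTU
Q = 265 × (71.4 − 7.08) / 16.01 = 1064 BTU/h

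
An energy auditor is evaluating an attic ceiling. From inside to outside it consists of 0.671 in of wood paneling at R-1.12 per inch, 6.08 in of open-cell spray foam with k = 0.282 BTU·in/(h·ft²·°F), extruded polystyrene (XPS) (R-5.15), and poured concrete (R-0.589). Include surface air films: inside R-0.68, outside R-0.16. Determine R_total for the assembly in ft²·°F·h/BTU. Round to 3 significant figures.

28.9 ft²·°F·h/BTU

0.671 × 1.12 = 0.7515
6.08/0.282 = 21.56
R_total = 0.68 + 0.7515 + 21.56 + 5.15 + 0.589 + 0.16 = 28.89 ft²·°F·h/BTU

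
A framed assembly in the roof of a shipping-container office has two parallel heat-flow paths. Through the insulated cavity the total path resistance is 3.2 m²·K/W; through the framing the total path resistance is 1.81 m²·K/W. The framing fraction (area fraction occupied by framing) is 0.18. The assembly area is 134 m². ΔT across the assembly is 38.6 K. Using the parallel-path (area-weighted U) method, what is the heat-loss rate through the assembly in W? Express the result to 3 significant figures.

U_eff = 0.82/3.2 + 0.18/1.81 = 0.2562 + 0.09945 = 0.3557
R_eff = 1/U_eff = 2.811 m²·K/W
Q = 134 × 38.6 / 2.811 = 1840 W

1840 W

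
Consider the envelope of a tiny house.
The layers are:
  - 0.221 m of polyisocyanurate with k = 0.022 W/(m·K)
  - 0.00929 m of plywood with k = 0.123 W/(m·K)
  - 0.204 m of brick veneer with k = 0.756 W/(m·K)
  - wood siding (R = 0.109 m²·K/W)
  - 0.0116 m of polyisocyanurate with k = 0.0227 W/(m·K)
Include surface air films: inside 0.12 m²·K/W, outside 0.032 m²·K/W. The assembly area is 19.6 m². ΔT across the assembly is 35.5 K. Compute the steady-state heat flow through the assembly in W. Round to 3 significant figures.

62.3 W

0.221/0.022 = 10.05
0.00929/0.123 = 0.07553
0.204/0.756 = 0.2698
0.0116/0.0227 = 0.511
R_total = 0.12 + 10.05 + 0.07553 + 0.2698 + 0.109 + 0.511 + 0.032 = 11.16 m²·K/W
Q = A·ΔT/R = 19.6 × 35.5 / 11.16 = 62.33 W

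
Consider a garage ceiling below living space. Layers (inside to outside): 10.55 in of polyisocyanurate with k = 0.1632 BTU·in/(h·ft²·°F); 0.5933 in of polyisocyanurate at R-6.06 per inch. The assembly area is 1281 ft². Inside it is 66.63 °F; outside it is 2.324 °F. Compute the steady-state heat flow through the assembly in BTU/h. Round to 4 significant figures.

10.55/0.1632 = 64.645
0.5933 × 6.06 = 3.5954
R_total = 64.645 + 3.5954 = 68.24 ft²·°F·h/BTU
Q = A·ΔT/R = 1281 × (66.63 − 2.324) / 68.24 = 1207.2 BTU/h

1207 BTU/h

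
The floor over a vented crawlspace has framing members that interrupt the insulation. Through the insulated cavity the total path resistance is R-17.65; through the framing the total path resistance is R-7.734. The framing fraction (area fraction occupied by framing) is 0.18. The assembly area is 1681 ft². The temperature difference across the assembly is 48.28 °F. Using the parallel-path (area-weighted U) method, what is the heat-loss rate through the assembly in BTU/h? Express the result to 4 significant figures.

U_eff = 0.82/17.65 + 0.18/7.734 = 0.046459 + 0.023274 = 0.069733
R_eff = 1/U_eff = 14.34 ft²·°F·h/BTU
Q = 1681 × 48.28 / 14.34 = 5659.4 BTU/h

5659 BTU/h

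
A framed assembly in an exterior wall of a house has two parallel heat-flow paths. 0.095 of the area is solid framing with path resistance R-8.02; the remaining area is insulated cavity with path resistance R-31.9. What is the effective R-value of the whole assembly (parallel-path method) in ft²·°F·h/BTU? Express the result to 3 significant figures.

U_eff = 0.905/31.9 + 0.095/8.02 = 0.02837 + 0.01185 = 0.04022
R_eff = 1/U_eff = 24.87 ft²·°F·h/BTU

24.9 ft²·°F·h/BTU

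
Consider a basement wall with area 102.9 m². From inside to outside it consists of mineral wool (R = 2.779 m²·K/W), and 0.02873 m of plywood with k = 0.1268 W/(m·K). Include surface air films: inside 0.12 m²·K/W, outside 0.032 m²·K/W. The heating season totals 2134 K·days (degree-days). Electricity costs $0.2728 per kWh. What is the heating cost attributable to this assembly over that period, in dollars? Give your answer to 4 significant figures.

0.02873/0.1268 = 0.22658
R_total = 0.12 + 2.779 + 0.22658 + 0.032 = 3.1576 m²·K/W
E = A × HDD × 24 / R / 1000 = 102.9 × 2134 × 24 / 3.1576 / 1000 = 1669 kWh
Cost = 1669 × 0.2728 = $455.31

455.3 dollars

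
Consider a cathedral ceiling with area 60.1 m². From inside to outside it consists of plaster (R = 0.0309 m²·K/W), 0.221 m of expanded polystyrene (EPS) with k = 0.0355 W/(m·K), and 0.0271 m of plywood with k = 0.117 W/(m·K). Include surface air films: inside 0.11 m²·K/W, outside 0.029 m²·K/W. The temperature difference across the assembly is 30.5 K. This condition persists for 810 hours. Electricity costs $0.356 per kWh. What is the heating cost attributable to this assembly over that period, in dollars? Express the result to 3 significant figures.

0.221/0.0355 = 6.225
0.0271/0.117 = 0.2316
R_total = 0.11 + 0.0309 + 6.225 + 0.2316 + 0.029 = 6.627 m²·K/W
Q = 60.1 × 30.5 / 6.627 = 276.6 W
E = 276.6 W × 810 h / 1000 = 224.1 kWh
Cost = 224.1 × 0.356 = $79.76

79.8 dollars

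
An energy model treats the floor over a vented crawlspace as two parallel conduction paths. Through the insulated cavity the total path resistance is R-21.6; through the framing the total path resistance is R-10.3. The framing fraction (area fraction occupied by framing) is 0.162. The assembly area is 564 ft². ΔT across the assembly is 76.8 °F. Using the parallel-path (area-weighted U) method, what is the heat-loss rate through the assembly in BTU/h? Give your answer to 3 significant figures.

U_eff = 0.838/21.6 + 0.162/10.3 = 0.0388 + 0.01573 = 0.05452
R_eff = 1/U_eff = 18.34 ft²·°F·h/BTU
Q = 564 × 76.8 / 18.34 = 2362 BTU/h

2360 BTU/h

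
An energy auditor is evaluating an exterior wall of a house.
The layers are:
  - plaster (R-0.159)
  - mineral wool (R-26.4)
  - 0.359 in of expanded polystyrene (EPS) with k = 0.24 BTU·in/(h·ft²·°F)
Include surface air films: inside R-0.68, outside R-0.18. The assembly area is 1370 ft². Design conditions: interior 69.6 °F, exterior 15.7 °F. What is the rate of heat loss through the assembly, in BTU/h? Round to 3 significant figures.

2550 BTU/h

0.359/0.24 = 1.496
R_total = 0.68 + 0.159 + 26.4 + 1.496 + 0.18 = 28.91 ft²·°F·h/BTU
Q = A·ΔT/R = 1370 × (69.6 − 15.7) / 28.91 = 2554 BTU/h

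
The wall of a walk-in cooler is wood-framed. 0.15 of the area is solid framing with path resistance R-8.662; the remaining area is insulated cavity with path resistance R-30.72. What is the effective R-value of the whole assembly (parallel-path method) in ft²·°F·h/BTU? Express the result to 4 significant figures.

U_eff = 0.85/30.72 + 0.15/8.662 = 0.027669 + 0.017317 = 0.044986
R_eff = 1/U_eff = 22.229 ft²·°F·h/BTU

22.23 ft²·°F·h/BTU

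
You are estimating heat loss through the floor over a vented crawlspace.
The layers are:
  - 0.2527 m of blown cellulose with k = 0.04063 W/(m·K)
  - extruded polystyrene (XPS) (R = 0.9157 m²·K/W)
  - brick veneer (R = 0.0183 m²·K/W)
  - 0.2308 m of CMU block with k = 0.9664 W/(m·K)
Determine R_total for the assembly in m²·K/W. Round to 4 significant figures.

0.2527/0.04063 = 6.2195
0.2308/0.9664 = 0.23882
R_total = 6.2195 + 0.9157 + 0.0183 + 0.23882 = 7.3924 m²·K/W

7.392 m²·K/W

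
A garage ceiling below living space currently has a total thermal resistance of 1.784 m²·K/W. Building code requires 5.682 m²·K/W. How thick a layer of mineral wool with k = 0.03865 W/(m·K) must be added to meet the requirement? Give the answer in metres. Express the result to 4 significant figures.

ΔR = 5.682 − 1.784 = 3.898 m²·K/W
L = ΔR × k = 3.898 × 0.03865 = 0.15066 m

0.1507 m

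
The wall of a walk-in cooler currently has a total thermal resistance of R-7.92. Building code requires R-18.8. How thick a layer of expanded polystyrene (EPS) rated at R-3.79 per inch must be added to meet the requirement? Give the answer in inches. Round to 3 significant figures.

2.87 in

ΔR = 18.8 − 7.92 = 10.88 ft²·°F·h/BTU
L = ΔR / (R/in) = 10.88/3.79 = 2.871 in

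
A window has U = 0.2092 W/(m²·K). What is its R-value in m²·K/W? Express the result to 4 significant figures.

4.780 m²·K/W

R = 1/U = 1/0.2092 = 4.7801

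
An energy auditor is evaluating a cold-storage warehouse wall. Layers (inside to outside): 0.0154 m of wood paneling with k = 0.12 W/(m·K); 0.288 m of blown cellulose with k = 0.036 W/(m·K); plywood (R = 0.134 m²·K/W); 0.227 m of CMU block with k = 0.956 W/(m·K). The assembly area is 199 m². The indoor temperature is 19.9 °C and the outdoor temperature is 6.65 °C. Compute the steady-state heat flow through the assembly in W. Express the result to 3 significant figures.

0.0154/0.12 = 0.1283
0.288/0.036 = 8
0.227/0.956 = 0.2374
R_total = 0.1283 + 8 + 0.134 + 0.2374 = 8.5 m²·K/W
Q = A·ΔT/R = 199 × (19.9 − 6.65) / 8.5 = 310.2 W

310 W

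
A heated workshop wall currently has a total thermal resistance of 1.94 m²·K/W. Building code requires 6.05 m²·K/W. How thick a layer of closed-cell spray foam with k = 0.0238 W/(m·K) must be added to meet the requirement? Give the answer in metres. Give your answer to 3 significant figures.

0.0978 m

ΔR = 6.05 − 1.94 = 4.11 m²·K/W
L = ΔR × k = 4.11 × 0.0238 = 0.09782 m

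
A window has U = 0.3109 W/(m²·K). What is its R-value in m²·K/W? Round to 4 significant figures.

R = 1/U = 1/0.3109 = 3.2165

3.216 m²·K/W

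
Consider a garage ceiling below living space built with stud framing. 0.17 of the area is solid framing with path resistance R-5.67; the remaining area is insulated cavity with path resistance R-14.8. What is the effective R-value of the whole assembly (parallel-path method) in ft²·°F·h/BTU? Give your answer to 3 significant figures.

U_eff = 0.83/14.8 + 0.17/5.67 = 0.05608 + 0.02998 = 0.08606
R_eff = 1/U_eff = 11.62 ft²·°F·h/BTU

11.6 ft²·°F·h/BTU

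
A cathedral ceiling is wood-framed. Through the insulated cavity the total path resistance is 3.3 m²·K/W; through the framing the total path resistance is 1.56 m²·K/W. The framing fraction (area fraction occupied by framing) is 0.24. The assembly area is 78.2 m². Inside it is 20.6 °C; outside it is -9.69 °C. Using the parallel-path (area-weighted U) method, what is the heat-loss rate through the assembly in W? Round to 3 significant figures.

910 W

U_eff = 0.76/3.3 + 0.24/1.56 = 0.2303 + 0.1538 = 0.3841
R_eff = 1/U_eff = 2.603 m²·K/W
Q = 78.2 × (20.6 − (-9.69)) / 2.603 = 909.9 W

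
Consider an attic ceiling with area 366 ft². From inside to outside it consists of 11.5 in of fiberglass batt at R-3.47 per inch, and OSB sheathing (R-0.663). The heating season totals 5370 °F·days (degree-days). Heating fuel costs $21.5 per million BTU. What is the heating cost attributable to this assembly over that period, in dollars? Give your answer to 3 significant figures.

11.5 × 3.47 = 39.91
R_total = 39.91 + 0.663 = 40.57 ft²·°F·h/BTU
E = A × HDD × 24 / R = 366 × 5370 × 24 / 40.57 = 1163000 BTU
Cost = 1163000/10⁶ × 21.5 = $25

25.0 dollars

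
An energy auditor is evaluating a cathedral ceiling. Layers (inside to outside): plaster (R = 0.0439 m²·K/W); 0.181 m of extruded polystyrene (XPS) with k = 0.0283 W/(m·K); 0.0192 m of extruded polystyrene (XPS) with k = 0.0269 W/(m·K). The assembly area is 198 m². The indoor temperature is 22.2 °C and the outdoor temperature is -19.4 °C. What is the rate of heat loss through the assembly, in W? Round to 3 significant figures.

0.181/0.0283 = 6.396
0.0192/0.0269 = 0.7138
R_total = 0.0439 + 6.396 + 0.7138 = 7.153 m²·K/W
Q = A·ΔT/R = 198 × (22.2 − (-19.4)) / 7.153 = 1151 W

1150 W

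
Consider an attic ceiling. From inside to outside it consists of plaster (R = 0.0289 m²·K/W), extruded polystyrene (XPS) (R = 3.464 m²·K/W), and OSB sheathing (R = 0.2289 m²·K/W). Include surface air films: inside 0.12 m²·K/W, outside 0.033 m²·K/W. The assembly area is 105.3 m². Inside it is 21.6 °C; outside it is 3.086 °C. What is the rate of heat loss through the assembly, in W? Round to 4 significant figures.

R_total = 0.12 + 0.0289 + 3.464 + 0.2289 + 0.033 = 3.8748 m²·K/W
Q = A·ΔT/R = 105.3 × (21.6 − 3.086) / 3.8748 = 503.13 W

503.1 W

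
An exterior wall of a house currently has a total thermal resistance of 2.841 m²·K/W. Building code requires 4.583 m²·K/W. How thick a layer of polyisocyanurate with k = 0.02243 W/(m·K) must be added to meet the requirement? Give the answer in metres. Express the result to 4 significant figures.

0.03907 m

ΔR = 4.583 − 2.841 = 1.742 m²·K/W
L = ΔR × k = 1.742 × 0.02243 = 0.039073 m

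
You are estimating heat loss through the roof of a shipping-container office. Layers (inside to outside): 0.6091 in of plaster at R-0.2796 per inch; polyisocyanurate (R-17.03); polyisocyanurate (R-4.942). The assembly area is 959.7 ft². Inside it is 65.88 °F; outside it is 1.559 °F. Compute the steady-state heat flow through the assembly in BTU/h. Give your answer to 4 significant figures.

0.6091 × 0.2796 = 0.1703
R_total = 0.1703 + 17.03 + 4.942 = 22.142 ft²·°F·h/BTU
Q = A·ΔT/R = 959.7 × (65.88 − 1.559) / 22.142 = 2787.8 BTU/h

2788 BTU/h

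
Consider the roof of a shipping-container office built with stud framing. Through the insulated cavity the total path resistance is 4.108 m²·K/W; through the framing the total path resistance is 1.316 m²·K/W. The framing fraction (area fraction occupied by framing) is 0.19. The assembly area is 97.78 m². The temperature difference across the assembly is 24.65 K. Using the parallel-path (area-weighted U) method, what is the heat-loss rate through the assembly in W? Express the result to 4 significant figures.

823.2 W

U_eff = 0.81/4.108 + 0.19/1.316 = 0.19718 + 0.14438 = 0.34155
R_eff = 1/U_eff = 2.9278 m²·K/W
Q = 97.78 × 24.65 / 2.9278 = 823.24 W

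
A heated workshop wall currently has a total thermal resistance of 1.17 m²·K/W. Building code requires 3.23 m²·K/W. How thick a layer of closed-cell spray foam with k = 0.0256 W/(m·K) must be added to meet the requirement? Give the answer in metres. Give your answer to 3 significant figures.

0.0527 m

ΔR = 3.23 − 1.17 = 2.06 m²·K/W
L = ΔR × k = 2.06 × 0.0256 = 0.05274 m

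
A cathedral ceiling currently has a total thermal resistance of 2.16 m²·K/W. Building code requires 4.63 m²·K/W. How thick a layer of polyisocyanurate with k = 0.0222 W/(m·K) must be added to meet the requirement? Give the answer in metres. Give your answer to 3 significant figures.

0.0548 m

ΔR = 4.63 − 2.16 = 2.47 m²·K/W
L = ΔR × k = 2.47 × 0.0222 = 0.05483 m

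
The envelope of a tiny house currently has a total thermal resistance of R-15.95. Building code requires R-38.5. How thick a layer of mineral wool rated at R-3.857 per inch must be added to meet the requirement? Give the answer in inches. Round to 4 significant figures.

ΔR = 38.5 − 15.95 = 22.55 ft²·°F·h/BTU
L = ΔR / (R/in) = 22.55/3.857 = 5.8465 in

5.847 in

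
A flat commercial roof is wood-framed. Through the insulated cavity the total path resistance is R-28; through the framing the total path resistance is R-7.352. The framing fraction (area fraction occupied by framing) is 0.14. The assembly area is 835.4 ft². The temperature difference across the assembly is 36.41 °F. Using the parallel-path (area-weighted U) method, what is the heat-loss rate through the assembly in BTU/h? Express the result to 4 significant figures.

1513 BTU/h

U_eff = 0.86/28 + 0.14/7.352 = 0.030714 + 0.019042 = 0.049757
R_eff = 1/U_eff = 20.098 ft²·°F·h/BTU
Q = 835.4 × 36.41 / 20.098 = 1513.4 BTU/h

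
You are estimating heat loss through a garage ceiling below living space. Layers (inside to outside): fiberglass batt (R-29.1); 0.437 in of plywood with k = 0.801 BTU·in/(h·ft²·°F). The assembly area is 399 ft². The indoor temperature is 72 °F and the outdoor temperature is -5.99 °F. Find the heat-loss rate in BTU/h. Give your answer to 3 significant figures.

1050 BTU/h

0.437/0.801 = 0.5456
R_total = 29.1 + 0.5456 = 29.65 ft²·°F·h/BTU
Q = A·ΔT/R = 399 × (72 − (-5.99)) / 29.65 = 1050 BTU/h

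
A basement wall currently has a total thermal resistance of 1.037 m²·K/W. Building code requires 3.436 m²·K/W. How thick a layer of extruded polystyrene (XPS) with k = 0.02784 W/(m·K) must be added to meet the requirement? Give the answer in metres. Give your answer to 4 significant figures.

ΔR = 3.436 − 1.037 = 2.399 m²·K/W
L = ΔR × k = 2.399 × 0.02784 = 0.066788 m

0.06679 m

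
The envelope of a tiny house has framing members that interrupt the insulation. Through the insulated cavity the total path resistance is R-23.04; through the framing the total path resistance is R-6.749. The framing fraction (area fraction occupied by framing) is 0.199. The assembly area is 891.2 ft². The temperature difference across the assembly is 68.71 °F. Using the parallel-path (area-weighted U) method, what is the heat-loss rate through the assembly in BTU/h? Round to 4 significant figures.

U_eff = 0.801/23.04 + 0.199/6.749 = 0.034766 + 0.029486 = 0.064251
R_eff = 1/U_eff = 15.564 ft²·°F·h/BTU
Q = 891.2 × 68.71 / 15.564 = 3934.4 BTU/h

3934 BTU/h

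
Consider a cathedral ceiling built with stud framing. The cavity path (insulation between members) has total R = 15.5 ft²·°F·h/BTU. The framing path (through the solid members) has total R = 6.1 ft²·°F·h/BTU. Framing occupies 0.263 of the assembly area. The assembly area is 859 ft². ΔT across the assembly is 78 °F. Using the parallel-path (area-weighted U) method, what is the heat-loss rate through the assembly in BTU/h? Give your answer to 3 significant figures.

U_eff = 0.737/15.5 + 0.263/6.1 = 0.04755 + 0.04311 = 0.09066
R_eff = 1/U_eff = 11.03 ft²·°F·h/BTU
Q = 859 × 78 / 11.03 = 6075 BTU/h

6070 BTU/h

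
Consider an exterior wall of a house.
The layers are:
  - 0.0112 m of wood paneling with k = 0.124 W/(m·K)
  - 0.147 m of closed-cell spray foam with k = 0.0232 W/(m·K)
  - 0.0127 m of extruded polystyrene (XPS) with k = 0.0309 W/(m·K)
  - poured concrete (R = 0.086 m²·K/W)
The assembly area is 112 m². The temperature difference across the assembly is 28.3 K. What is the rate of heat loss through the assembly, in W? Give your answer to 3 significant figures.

458 W

0.0112/0.124 = 0.09032
0.147/0.0232 = 6.336
0.0127/0.0309 = 0.411
R_total = 0.09032 + 6.336 + 0.411 + 0.086 = 6.924 m²·K/W
Q = A·ΔT/R = 112 × 28.3 / 6.924 = 457.8 W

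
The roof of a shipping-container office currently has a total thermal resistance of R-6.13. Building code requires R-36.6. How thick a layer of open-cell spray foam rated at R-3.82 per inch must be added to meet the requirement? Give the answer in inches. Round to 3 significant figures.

7.98 in

ΔR = 36.6 − 6.13 = 30.47 ft²·°F·h/BTU
L = ΔR / (R/in) = 30.47/3.82 = 7.976 in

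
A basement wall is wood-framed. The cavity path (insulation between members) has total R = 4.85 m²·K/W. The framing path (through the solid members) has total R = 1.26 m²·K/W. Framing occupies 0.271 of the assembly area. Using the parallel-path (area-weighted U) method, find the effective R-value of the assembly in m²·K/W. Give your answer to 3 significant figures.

2.74 m²·K/W

U_eff = 0.729/4.85 + 0.271/1.26 = 0.1503 + 0.2151 = 0.3654
R_eff = 1/U_eff = 2.737 m²·K/W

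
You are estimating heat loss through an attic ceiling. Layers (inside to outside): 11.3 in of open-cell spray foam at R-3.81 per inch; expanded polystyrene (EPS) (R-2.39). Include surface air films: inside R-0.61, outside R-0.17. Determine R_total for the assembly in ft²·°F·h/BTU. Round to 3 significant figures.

11.3 × 3.81 = 43.05
R_total = 0.61 + 43.05 + 2.39 + 0.17 = 46.22 ft²·°F·h/BTU

46.2 ft²·°F·h/BTU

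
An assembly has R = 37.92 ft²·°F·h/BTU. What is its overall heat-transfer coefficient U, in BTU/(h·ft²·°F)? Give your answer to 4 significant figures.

0.02637 BTU/(h·ft²·°F)

U = 1/R = 1/37.92 = 0.026371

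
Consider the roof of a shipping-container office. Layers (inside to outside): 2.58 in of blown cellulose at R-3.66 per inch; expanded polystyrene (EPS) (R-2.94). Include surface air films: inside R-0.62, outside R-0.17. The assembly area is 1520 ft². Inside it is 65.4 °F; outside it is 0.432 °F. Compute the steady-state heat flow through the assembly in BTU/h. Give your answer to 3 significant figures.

2.58 × 3.66 = 9.443
R_total = 0.62 + 9.443 + 2.94 + 0.17 = 13.17 ft²·°F·h/BTU
Q = A·ΔT/R = 1520 × (65.4 − 0.432) / 13.17 = 7497 BTU/h

7500 BTU/h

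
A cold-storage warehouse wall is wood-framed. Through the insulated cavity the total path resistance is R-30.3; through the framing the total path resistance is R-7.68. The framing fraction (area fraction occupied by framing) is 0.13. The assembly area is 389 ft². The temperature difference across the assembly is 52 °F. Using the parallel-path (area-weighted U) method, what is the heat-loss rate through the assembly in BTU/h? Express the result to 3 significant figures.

U_eff = 0.87/30.3 + 0.13/7.68 = 0.02871 + 0.01693 = 0.04564
R_eff = 1/U_eff = 21.91 ft²·°F·h/BTU
Q = 389 × 52 / 21.91 = 923.2 BTU/h

923 BTU/h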